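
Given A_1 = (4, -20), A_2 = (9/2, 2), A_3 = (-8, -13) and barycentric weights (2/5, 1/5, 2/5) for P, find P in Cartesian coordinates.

P = (2/5)·A_1 + (1/5)·A_2 + (2/5)·A_3.
x-coordinate: (2/5)·4 + (1/5)·(9/2) + (2/5)·(-8) = -7/10.
y-coordinate: (2/5)·(-20) + (1/5)·2 + (2/5)·(-13) = -64/5.

(-7/10, -64/5)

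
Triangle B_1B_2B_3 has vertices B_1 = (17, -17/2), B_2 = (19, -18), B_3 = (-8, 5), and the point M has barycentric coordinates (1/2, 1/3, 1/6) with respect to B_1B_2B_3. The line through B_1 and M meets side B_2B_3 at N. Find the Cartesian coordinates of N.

(10, -31/3)

Line B_1M meets B_2B_3 where the B_1-coordinate vanishes; zeroing M's B_1-weight and renormalizing leaves B_2, B_3-weights 1/3 : 1/6 → (2/3, 1/3).
So N = (2/3)·B_2 + (1/3)·B_3 = (10, -31/3).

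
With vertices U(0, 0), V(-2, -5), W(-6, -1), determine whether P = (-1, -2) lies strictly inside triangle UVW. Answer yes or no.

Barycentric coordinates of P: (4/7, 11/28, 1/28).
The three coordinates are positive, positive, positive; a point is interior exactly when all three are positive.

yes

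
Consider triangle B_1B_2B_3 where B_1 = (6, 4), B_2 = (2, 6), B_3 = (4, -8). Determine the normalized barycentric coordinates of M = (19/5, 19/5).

Signed area of the reference triangle: [B_1B_2B_3] = ½·(6·(6−(-8)) + 2·(-8−4) + 4·(4−6)) = ½·(84 − 24 − 8) = 26.
[MB_2B_3] = ½·((19/5)·(6−(-8)) + 2·(-8−(19/5)) + 4·(19/5−6)) = ½·(266/5 − 118/5 − 44/5) = 52/5, so the B_1-coordinate is (52/5)/26 = 2/5.
[B_1MB_3] = ½·(6·(19/5−(-8)) + (19/5)·(-8−4) + 4·(4−(19/5))) = ½·(354/5 − 228/5 + 4/5) = 13, so the B_2-coordinate is 1/2.
[B_1B_2M] = ½·(6·(6−(19/5)) + 2·(19/5−4) + (19/5)·(4−6)) = ½·(66/5 − 2/5 − 38/5) = 13/5, so the B_3-coordinate is 1/10.

(2/5, 1/2, 1/10)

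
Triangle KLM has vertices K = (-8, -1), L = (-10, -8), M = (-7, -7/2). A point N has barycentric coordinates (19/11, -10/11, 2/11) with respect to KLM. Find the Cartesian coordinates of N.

N = (19/11)·K + (-10/11)·L + (2/11)·M.
x-coordinate: (19/11)·(-8) + (-10/11)·(-10) + (2/11)·(-7) = -6.
y-coordinate: (19/11)·(-1) + (-10/11)·(-8) + (2/11)·(-7/2) = 54/11.

(-6, 54/11)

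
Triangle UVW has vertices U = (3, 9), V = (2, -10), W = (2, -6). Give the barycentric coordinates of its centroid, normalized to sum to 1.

The centroid is the average of the vertices, so each weight is 1/3.

(1/3, 1/3, 1/3)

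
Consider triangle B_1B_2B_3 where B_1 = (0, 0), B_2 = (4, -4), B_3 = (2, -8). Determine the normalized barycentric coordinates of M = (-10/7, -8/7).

(8/7, -4/7, 3/7)

Signed area of the reference triangle: [B_1B_2B_3] = ½·(0·(-4−(-8)) + 4·(-8−0) + 2·(0−(-4))) = ½·(0 − 32 + 8) = -12.
[MB_2B_3] = ½·((-10/7)·(-4−(-8)) + 4·(-8−(-8/7)) + 2·(-8/7−(-4))) = ½·(-40/7 − 192/7 + 40/7) = -96/7, so the B_1-coordinate is (-96/7)/(-12) = 8/7.
[B_1MB_3] = ½·(0·(-8/7−(-8)) + (-10/7)·(-8−0) + 2·(0−(-8/7))) = ½·(0 + 80/7 + 16/7) = 48/7, so the B_2-coordinate is -4/7.
[B_1B_2M] = ½·(0·(-4−(-8/7)) + 4·(-8/7−0) + (-10/7)·(0−(-4))) = ½·(0 − 32/7 − 40/7) = -36/7, so the B_3-coordinate is 3/7.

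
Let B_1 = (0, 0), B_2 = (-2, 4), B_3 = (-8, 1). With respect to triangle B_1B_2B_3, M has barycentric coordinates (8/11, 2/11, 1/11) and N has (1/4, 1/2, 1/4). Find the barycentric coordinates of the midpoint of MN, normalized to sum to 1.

(43/88, 15/44, 15/88)

Since both coordinate triples sum to 1, the midpoint's barycentrics are the componentwise average.
(8/11+1/4)/2 = 43/88; similarly 15/44 and 15/88.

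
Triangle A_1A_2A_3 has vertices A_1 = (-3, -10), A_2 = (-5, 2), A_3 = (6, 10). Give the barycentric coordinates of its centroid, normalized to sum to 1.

(1/3, 1/3, 1/3)

The centroid is the average of the vertices, so each weight is 1/3.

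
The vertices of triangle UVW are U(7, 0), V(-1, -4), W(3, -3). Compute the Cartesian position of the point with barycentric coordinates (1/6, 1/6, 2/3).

P = (1/6)·U + (1/6)·V + (2/3)·W.
x-coordinate: (1/6)·7 + (1/6)·(-1) + (2/3)·3 = 3.
y-coordinate: (1/6)·0 + (1/6)·(-4) + (2/3)·(-3) = -8/3.

(3, -8/3)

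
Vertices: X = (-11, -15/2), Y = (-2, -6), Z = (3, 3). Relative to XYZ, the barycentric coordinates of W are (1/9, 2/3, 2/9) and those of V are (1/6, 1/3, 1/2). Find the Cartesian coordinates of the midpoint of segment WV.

Barycentric coordinates of the midpoint are the average: (5/36, 1/2, 13/36).
Converting: (5/36)·X + (1/2)·Y + (13/36)·Z = (-13/9, -71/24).

(-13/9, -71/24)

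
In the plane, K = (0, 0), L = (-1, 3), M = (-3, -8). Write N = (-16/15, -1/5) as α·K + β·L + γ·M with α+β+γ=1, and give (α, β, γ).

Signed area of the reference triangle: [KLM] = ½·(0·(3−(-8)) + (-1)·(-8−0) + (-3)·(0−3)) = ½·(0 + 8 + 9) = 17/2.
[NLM] = ½·((-16/15)·(3−(-8)) + (-1)·(-8−(-1/5)) + (-3)·(-1/5−3)) = ½·(-176/15 + 39/5 + 48/5) = 17/6, so the K-coordinate is (17/6)/(17/2) = 1/3.
[KNM] = ½·(0·(-1/5−(-8)) + (-16/15)·(-8−0) + (-3)·(0−(-1/5))) = ½·(0 + 128/15 − 3/5) = 119/30, so the L-coordinate is 7/15.
[KLN] = ½·(0·(3−(-1/5)) + (-1)·(-1/5−0) + (-16/15)·(0−3)) = ½·(0 + 1/5 + 16/5) = 17/10, so the M-coordinate is 1/5.
Check: 1/3 + 7/15 + 1/5 = 1.

(1/3, 7/15, 1/5)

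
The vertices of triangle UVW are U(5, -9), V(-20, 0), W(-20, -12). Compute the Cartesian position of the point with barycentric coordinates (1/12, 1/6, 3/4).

P = (1/12)·U + (1/6)·V + (3/4)·W.
x-coordinate: (1/12)·5 + (1/6)·(-20) + (3/4)·(-20) = -215/12.
y-coordinate: (1/12)·(-9) + (1/6)·0 + (3/4)·(-12) = -39/4.

(-215/12, -39/4)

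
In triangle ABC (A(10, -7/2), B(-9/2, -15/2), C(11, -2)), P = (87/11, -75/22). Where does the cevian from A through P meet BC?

(57/8, -27/8)

Barycentric coordinates of P with respect to ABC: (3/11, 2/11, 6/11).
On side BC the A-coordinate is zero; dropping P's A-weight 3/11 and renormalizing the remaining 2/11 : 6/11 gives weights 1/4, 3/4 on B, C.
Q = (1/4)·(-9/2, -15/2) + (3/4)·(11, -2) = (57/8, -27/8).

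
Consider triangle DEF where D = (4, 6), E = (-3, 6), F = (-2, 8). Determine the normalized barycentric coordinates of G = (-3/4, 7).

(1/4, 1/4, 1/2)

Signed area of the reference triangle: [DEF] = ½·(4·(6−8) + (-3)·(8−6) + (-2)·(6−6)) = ½·(-8 − 6 + 0) = -7.
[GEF] = ½·((-3/4)·(6−8) + (-3)·(8−7) + (-2)·(7−6)) = ½·(3/2 − 3 − 2) = -7/4, so the D-coordinate is (-7/4)/(-7) = 1/4.
[DGF] = ½·(4·(7−8) + (-3/4)·(8−6) + (-2)·(6−7)) = ½·(-4 − 3/2 + 2) = -7/4, so the E-coordinate is 1/4.
[DEG] = ½·(4·(6−7) + (-3)·(7−6) + (-3/4)·(6−6)) = ½·(-4 − 3 + 0) = -7/2, so the F-coordinate is 1/2.
Check: 1/4 + 1/4 + 1/2 = 1.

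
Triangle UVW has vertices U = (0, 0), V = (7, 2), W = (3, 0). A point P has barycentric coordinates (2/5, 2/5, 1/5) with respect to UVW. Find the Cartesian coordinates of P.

P = (2/5)·U + (2/5)·V + (1/5)·W.
x-coordinate: (2/5)·0 + (2/5)·7 + (1/5)·3 = 17/5.
y-coordinate: (2/5)·0 + (2/5)·2 + (1/5)·0 = 4/5.

(17/5, 4/5)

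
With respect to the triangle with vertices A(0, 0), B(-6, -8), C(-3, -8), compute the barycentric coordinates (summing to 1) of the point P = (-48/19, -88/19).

Signed area of the reference triangle: [ABC] = ½·(0·(-8−(-8)) + (-6)·(-8−0) + (-3)·(0−(-8))) = ½·(0 + 48 − 24) = 12.
[PBC] = ½·((-48/19)·(-8−(-8)) + (-6)·(-8−(-88/19)) + (-3)·(-88/19−(-8))) = ½·(0 + 384/19 − 192/19) = 96/19, so the A-coordinate is (96/19)/12 = 8/19.
[APC] = ½·(0·(-88/19−(-8)) + (-48/19)·(-8−0) + (-3)·(0−(-88/19))) = ½·(0 + 384/19 − 264/19) = 60/19, so the B-coordinate is 5/19.
[ABP] = ½·(0·(-8−(-88/19)) + (-6)·(-88/19−0) + (-48/19)·(0−(-8))) = ½·(0 + 528/19 − 384/19) = 72/19, so the C-coordinate is 6/19.
Check: 8/19 + 5/19 + 6/19 = 1.

(8/19, 5/19, 6/19)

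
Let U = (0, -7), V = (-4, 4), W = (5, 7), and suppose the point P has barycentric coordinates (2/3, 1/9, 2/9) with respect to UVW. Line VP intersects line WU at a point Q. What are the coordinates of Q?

Line VP meets WU where the V-coordinate vanishes; zeroing P's V-weight and renormalizing leaves W, U-weights 2/9 : 2/3 → (1/4, 3/4).
So Q = (1/4)·W + (3/4)·U = (5/4, -7/2).

(5/4, -7/2)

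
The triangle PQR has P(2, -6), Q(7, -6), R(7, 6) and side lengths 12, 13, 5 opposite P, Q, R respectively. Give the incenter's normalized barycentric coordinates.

(2/5, 13/30, 1/6)

The incenter has barycentric coordinates proportional to the opposite side lengths: (12 : 13 : 5).
Normalizing by 12+13+5 = 30 gives (2/5, 13/30, 1/6).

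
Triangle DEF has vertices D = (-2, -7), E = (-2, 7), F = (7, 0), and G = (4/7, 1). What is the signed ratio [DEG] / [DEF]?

2/7

[DEF] = ½·((-2)·(7−0) + (-2)·(0−(-7)) + 7·(-7−7)) = ½·(-14 − 14 − 98) = -63.
[DEG] = ½·((-2)·(7−1) + (-2)·(1−(-7)) + (4/7)·(-7−7)) = ½·(-12 − 16 − 8) = -18, so the ratio is (-18)/(-63) = 2/7.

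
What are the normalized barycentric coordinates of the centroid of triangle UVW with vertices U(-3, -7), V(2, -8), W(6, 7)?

(1/3, 1/3, 1/3)

The centroid is the average of the vertices, so each weight is 1/3.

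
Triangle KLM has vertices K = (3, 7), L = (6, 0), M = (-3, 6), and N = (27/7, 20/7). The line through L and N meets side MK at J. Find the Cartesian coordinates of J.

(1, 20/3)

Barycentric coordinates of N with respect to KLM: (2/7, 4/7, 1/7).
On side MK the L-coordinate is zero; dropping N's L-weight 4/7 and renormalizing the remaining 1/7 : 2/7 gives weights 1/3, 2/3 on M, K.
J = (1/3)·(-3, 6) + (2/3)·(3, 7) = (1, 20/3).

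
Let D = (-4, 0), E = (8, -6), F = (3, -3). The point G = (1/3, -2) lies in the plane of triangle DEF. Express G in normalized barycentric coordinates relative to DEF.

Signed area of the reference triangle: [DEF] = ½·((-4)·(-6−(-3)) + 8·(-3−0) + 3·(0−(-6))) = ½·(12 − 24 + 18) = 3.
[GEF] = ½·((1/3)·(-6−(-3)) + 8·(-3−(-2)) + 3·(-2−(-6))) = ½·(-1 − 8 + 12) = 3/2, so the D-coordinate is (3/2)/3 = 1/2.
[DGF] = ½·((-4)·(-2−(-3)) + (1/3)·(-3−0) + 3·(0−(-2))) = ½·(-4 − 1 + 6) = 1/2, so the E-coordinate is 1/6.
[DEG] = ½·((-4)·(-6−(-2)) + 8·(-2−0) + (1/3)·(0−(-6))) = ½·(16 − 16 + 2) = 1, so the F-coordinate is 1/3.

(1/2, 1/6, 1/3)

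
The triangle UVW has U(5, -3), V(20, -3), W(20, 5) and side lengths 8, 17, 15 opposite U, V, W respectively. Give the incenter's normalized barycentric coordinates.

The incenter has barycentric coordinates proportional to the opposite side lengths: (8 : 17 : 15).
Normalizing by 8+17+15 = 40 gives (1/5, 17/40, 3/8).

(1/5, 17/40, 3/8)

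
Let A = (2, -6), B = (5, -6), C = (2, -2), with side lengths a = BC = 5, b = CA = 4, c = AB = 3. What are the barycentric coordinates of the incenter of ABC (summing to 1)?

(5/12, 1/3, 1/4)

The incenter has barycentric coordinates proportional to the opposite side lengths: (5 : 4 : 3).
Normalizing by 5+4+3 = 12 gives (5/12, 1/3, 1/4).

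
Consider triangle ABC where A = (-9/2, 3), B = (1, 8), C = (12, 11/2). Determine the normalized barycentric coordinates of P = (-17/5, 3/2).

(6/5, -2/5, 1/5)

Signed area of the reference triangle: [ABC] = ½·((-9/2)·(8−(11/2)) + 1·(11/2−3) + 12·(3−8)) = ½·(-45/4 + 5/2 − 60) = -275/8.
[PBC] = ½·((-17/5)·(8−(11/2)) + 1·(11/2−(3/2)) + 12·(3/2−8)) = ½·(-17/2 + 4 − 78) = -165/4, so the A-coordinate is (-165/4)/(-275/8) = 6/5.
[APC] = ½·((-9/2)·(3/2−(11/2)) + (-17/5)·(11/2−3) + 12·(3−(3/2))) = ½·(18 − 17/2 + 18) = 55/4, so the B-coordinate is -2/5.
[ABP] = ½·((-9/2)·(8−(3/2)) + 1·(3/2−3) + (-17/5)·(3−8)) = ½·(-117/4 − 3/2 + 17) = -55/8, so the C-coordinate is 1/5.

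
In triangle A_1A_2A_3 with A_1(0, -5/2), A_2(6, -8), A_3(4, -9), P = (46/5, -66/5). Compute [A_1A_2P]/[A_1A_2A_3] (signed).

[A_1A_2A_3] = ½·(0·(-8−(-9)) + 6·(-9−(-5/2)) + 4·(-5/2−(-8))) = ½·(0 − 39 + 22) = -17/2.
[A_1A_2P] = ½·(0·(-8−(-66/5)) + 6·(-66/5−(-5/2)) + (46/5)·(-5/2−(-8))) = ½·(0 − 321/5 + 253/5) = -34/5, so the ratio is (-34/5)/(-17/2) = 4/5.

4/5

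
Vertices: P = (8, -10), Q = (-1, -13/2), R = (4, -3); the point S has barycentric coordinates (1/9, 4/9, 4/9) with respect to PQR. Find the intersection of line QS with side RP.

Line QS meets RP where the Q-coordinate vanishes; zeroing S's Q-weight and renormalizing leaves R, P-weights 4/9 : 1/9 → (4/5, 1/5).
So T = (4/5)·R + (1/5)·P = (24/5, -22/5).

(24/5, -22/5)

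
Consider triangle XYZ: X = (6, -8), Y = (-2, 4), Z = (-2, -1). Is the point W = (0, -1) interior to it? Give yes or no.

Barycentric coordinates of W: (1/4, 7/20, 2/5).
The three coordinates are positive, positive, positive; a point is interior exactly when all three are positive.

yes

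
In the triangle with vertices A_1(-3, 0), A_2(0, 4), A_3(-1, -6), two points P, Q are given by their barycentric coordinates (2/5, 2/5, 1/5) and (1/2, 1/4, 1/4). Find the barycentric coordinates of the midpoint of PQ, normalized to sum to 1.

Since both coordinate triples sum to 1, the midpoint's barycentrics are the componentwise average.
(2/5+1/2)/2 = 9/20; similarly 13/40 and 9/40.

(9/20, 13/40, 9/40)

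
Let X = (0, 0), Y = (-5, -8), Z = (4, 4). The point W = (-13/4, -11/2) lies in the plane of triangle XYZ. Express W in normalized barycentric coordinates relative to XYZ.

Signed area of the reference triangle: [XYZ] = ½·(0·(-8−4) + (-5)·(4−0) + 4·(0−(-8))) = ½·(0 − 20 + 32) = 6.
[WYZ] = ½·((-13/4)·(-8−4) + (-5)·(4−(-11/2)) + 4·(-11/2−(-8))) = ½·(39 − 95/2 + 10) = 3/4, so the X-coordinate is (3/4)/6 = 1/8.
[XWZ] = ½·(0·(-11/2−4) + (-13/4)·(4−0) + 4·(0−(-11/2))) = ½·(0 − 13 + 22) = 9/2, so the Y-coordinate is 3/4.
[XYW] = ½·(0·(-8−(-11/2)) + (-5)·(-11/2−0) + (-13/4)·(0−(-8))) = ½·(0 + 55/2 − 26) = 3/4, so the Z-coordinate is 1/8.
Check: 1/8 + 3/4 + 1/8 = 1.

(1/8, 3/4, 1/8)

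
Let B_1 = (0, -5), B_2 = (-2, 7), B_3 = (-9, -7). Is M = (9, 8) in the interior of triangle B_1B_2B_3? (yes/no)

Barycentric coordinates of M: (21/16, 99/112, -67/56).
The three coordinates are positive, positive, negative; a point is interior exactly when all three are positive.

no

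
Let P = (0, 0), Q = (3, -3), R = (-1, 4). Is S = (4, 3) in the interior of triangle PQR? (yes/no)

no

Barycentric coordinates of S: (-31/9, 19/9, 7/3).
The three coordinates are negative, positive, positive; a point is interior exactly when all three are positive.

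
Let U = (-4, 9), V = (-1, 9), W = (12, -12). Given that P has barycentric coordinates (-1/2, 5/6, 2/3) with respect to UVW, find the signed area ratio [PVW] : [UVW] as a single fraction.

The signed ratio [PVW]/[UVW] equals the barycentric coordinate of P at vertex U, which is -1/2.

-1/2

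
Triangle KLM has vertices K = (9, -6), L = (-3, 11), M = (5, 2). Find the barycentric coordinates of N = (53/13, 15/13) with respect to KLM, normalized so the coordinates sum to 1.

Signed area of the reference triangle: [KLM] = ½·(9·(11−2) + (-3)·(2−(-6)) + 5·(-6−11)) = ½·(81 − 24 − 85) = -14.
[NLM] = ½·((53/13)·(11−2) + (-3)·(2−(15/13)) + 5·(15/13−11)) = ½·(477/13 − 33/13 − 640/13) = -98/13, so the K-coordinate is (-98/13)/(-14) = 7/13.
[KNM] = ½·(9·(15/13−2) + (53/13)·(2−(-6)) + 5·(-6−(15/13))) = ½·(-99/13 + 424/13 − 465/13) = -70/13, so the L-coordinate is 5/13.
[KLN] = ½·(9·(11−(15/13)) + (-3)·(15/13−(-6)) + (53/13)·(-6−11)) = ½·(1152/13 − 279/13 − 901/13) = -14/13, so the M-coordinate is 1/13.
Check: 7/13 + 5/13 + 1/13 = 1.

(7/13, 5/13, 1/13)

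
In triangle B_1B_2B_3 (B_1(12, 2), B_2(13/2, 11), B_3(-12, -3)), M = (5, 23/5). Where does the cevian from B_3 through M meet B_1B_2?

Barycentric coordinates of M with respect to B_1B_2B_3: (2/5, 2/5, 1/5).
On side B_1B_2 the B_3-coordinate is zero; dropping M's B_3-weight 1/5 and renormalizing the remaining 2/5 : 2/5 gives weights 1/2, 1/2 on B_1, B_2.
N = (1/2)·(12, 2) + (1/2)·(13/2, 11) = (37/4, 13/2).

(37/4, 13/2)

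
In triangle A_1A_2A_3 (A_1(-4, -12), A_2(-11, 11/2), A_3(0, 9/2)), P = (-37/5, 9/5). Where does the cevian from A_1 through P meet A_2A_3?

Barycentric coordinates of P with respect to A_1A_2A_3: (1/5, 3/5, 1/5).
On side A_2A_3 the A_1-coordinate is zero; dropping P's A_1-weight 1/5 and renormalizing the remaining 3/5 : 1/5 gives weights 3/4, 1/4 on A_2, A_3.
Q = (3/4)·(-11, 11/2) + (1/4)·(0, 9/2) = (-33/4, 21/4).

(-33/4, 21/4)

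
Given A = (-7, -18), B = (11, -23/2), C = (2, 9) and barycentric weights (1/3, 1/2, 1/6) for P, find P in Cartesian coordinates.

P = (1/3)·A + (1/2)·B + (1/6)·C.
x-coordinate: (1/3)·(-7) + (1/2)·11 + (1/6)·2 = 7/2.
y-coordinate: (1/3)·(-18) + (1/2)·(-23/2) + (1/6)·9 = -41/4.

(7/2, -41/4)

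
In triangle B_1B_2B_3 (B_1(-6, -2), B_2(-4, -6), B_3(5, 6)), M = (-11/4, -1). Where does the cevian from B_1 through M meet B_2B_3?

Barycentric coordinates of M with respect to B_1B_2B_3: (1/2, 1/4, 1/4).
On side B_2B_3 the B_1-coordinate is zero; dropping M's B_1-weight 1/2 and renormalizing the remaining 1/4 : 1/4 gives weights 1/2, 1/2 on B_2, B_3.
N = (1/2)·(-4, -6) + (1/2)·(5, 6) = (1/2, 0).

(1/2, 0)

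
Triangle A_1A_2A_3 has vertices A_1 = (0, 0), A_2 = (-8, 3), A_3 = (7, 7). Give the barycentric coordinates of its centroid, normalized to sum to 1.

(1/3, 1/3, 1/3)

The centroid is the average of the vertices, so each weight is 1/3.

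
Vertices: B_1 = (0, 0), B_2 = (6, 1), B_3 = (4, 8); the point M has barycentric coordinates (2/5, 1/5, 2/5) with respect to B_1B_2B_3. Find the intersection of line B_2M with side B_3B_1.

(2, 4)

Line B_2M meets B_3B_1 where the B_2-coordinate vanishes; zeroing M's B_2-weight and renormalizing leaves B_3, B_1-weights 2/5 : 2/5 → (1/2, 1/2).
So N = (1/2)·B_3 + (1/2)·B_1 = (2, 4).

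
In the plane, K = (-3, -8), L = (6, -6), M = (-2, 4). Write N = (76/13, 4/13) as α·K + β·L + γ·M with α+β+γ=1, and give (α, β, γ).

(-6/13, 12/13, 7/13)

Signed area of the reference triangle: [KLM] = ½·((-3)·(-6−4) + 6·(4−(-8)) + (-2)·(-8−(-6))) = ½·(30 + 72 + 4) = 53.
[NLM] = ½·((76/13)·(-6−4) + 6·(4−(4/13)) + (-2)·(4/13−(-6))) = ½·(-760/13 + 288/13 − 164/13) = -318/13, so the K-coordinate is (-318/13)/53 = -6/13.
[KNM] = ½·((-3)·(4/13−4) + (76/13)·(4−(-8)) + (-2)·(-8−(4/13))) = ½·(144/13 + 912/13 + 216/13) = 636/13, so the L-coordinate is 12/13.
[KLN] = ½·((-3)·(-6−(4/13)) + 6·(4/13−(-8)) + (76/13)·(-8−(-6))) = ½·(246/13 + 648/13 − 152/13) = 371/13, so the M-coordinate is 7/13.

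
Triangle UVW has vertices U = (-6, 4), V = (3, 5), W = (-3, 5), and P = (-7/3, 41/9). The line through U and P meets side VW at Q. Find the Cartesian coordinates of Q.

(3/5, 5)

Barycentric coordinates of P with respect to UVW: (4/9, 1/3, 2/9).
On side VW the U-coordinate is zero; dropping P's U-weight 4/9 and renormalizing the remaining 1/3 : 2/9 gives weights 3/5, 2/5 on V, W.
Q = (3/5)·(3, 5) + (2/5)·(-3, 5) = (3/5, 5).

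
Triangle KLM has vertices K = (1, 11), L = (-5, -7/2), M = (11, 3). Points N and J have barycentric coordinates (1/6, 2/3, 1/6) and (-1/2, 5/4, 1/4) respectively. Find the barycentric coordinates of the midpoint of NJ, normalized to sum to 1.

(-1/6, 23/24, 5/24)

Since both coordinate triples sum to 1, the midpoint's barycentrics are the componentwise average.
(1/6+-1/2)/2 = -1/6; similarly 23/24 and 5/24.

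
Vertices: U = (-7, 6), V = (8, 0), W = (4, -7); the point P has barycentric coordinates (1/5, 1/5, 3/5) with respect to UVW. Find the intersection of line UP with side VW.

(5, -21/4)

Line UP meets VW where the U-coordinate vanishes; zeroing P's U-weight and renormalizing leaves V, W-weights 1/5 : 3/5 → (1/4, 3/4).
So Q = (1/4)·V + (3/4)·W = (5, -21/4).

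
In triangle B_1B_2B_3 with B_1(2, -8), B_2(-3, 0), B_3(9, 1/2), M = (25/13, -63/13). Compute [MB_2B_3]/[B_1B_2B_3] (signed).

8/13

[B_1B_2B_3] = ½·(2·(0−(1/2)) + (-3)·(1/2−(-8)) + 9·(-8−0)) = ½·(-1 − 51/2 − 72) = -197/4.
[MB_2B_3] = ½·((25/13)·(0−(1/2)) + (-3)·(1/2−(-63/13)) + 9·(-63/13−0)) = ½·(-25/26 − 417/26 − 567/13) = -394/13, so the ratio is (-394/13)/(-197/4) = 8/13.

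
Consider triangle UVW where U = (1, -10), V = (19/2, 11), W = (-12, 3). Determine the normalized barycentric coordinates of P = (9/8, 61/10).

(1/10, 11/20, 7/20)

Signed area of the reference triangle: [UVW] = ½·(1·(11−3) + (19/2)·(3−(-10)) + (-12)·(-10−11)) = ½·(8 + 247/2 + 252) = 767/4.
[PVW] = ½·((9/8)·(11−3) + (19/2)·(3−(61/10)) + (-12)·(61/10−11)) = ½·(9 − 589/20 + 294/5) = 767/40, so the U-coordinate is (767/40)/(767/4) = 1/10.
[UPW] = ½·(1·(61/10−3) + (9/8)·(3−(-10)) + (-12)·(-10−(61/10))) = ½·(31/10 + 117/8 + 966/5) = 8437/80, so the V-coordinate is 11/20.
[UVP] = ½·(1·(11−(61/10)) + (19/2)·(61/10−(-10)) + (9/8)·(-10−11)) = ½·(49/10 + 3059/20 − 189/8) = 5369/80, so the W-coordinate is 7/20.
Check: 1/10 + 11/20 + 7/20 = 1.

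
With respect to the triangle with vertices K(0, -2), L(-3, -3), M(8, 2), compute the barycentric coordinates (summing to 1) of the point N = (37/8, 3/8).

Signed area of the reference triangle: [KLM] = ½·(0·(-3−2) + (-3)·(2−(-2)) + 8·(-2−(-3))) = ½·(0 − 12 + 8) = -2.
[NLM] = ½·((37/8)·(-3−2) + (-3)·(2−(3/8)) + 8·(3/8−(-3))) = ½·(-185/8 − 39/8 + 27) = -1/2, so the K-coordinate is (-1/2)/(-2) = 1/4.
[KNM] = ½·(0·(3/8−2) + (37/8)·(2−(-2)) + 8·(-2−(3/8))) = ½·(0 + 37/2 − 19) = -1/4, so the L-coordinate is 1/8.
[KLN] = ½·(0·(-3−(3/8)) + (-3)·(3/8−(-2)) + (37/8)·(-2−(-3))) = ½·(0 − 57/8 + 37/8) = -5/4, so the M-coordinate is 5/8.
Check: 1/4 + 1/8 + 5/8 = 1.

(1/4, 1/8, 5/8)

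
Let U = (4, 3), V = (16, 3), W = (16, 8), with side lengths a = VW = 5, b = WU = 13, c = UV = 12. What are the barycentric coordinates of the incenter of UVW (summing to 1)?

(1/6, 13/30, 2/5)

The incenter has barycentric coordinates proportional to the opposite side lengths: (5 : 13 : 12).
Normalizing by 5+13+12 = 30 gives (1/6, 13/30, 2/5).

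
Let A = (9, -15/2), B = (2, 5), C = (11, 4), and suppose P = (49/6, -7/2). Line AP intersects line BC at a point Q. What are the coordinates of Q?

(13/2, 9/2)

Barycentric coordinates of P with respect to ABC: (2/3, 1/6, 1/6).
On side BC the A-coordinate is zero; dropping P's A-weight 2/3 and renormalizing the remaining 1/6 : 1/6 gives weights 1/2, 1/2 on B, C.
Q = (1/2)·(2, 5) + (1/2)·(11, 4) = (13/2, 9/2).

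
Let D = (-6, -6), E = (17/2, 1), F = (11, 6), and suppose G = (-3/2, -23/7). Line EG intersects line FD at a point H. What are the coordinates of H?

Barycentric coordinates of G with respect to DEF: (5/7, 1/7, 1/7).
On side FD the E-coordinate is zero; dropping G's E-weight 1/7 and renormalizing the remaining 1/7 : 5/7 gives weights 1/6, 5/6 on F, D.
H = (1/6)·(11, 6) + (5/6)·(-6, -6) = (-19/6, -4).

(-19/6, -4)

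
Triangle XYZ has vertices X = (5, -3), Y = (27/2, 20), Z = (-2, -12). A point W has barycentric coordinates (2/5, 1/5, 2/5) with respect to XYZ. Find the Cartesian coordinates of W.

(39/10, -2)

W = (2/5)·X + (1/5)·Y + (2/5)·Z.
x-coordinate: (2/5)·5 + (1/5)·(27/2) + (2/5)·(-2) = 39/10.
y-coordinate: (2/5)·(-3) + (1/5)·20 + (2/5)·(-12) = -2.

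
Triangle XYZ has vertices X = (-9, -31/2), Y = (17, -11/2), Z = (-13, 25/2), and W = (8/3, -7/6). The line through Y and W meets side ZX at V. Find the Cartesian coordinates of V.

Barycentric coordinates of W with respect to XYZ: (1/6, 1/2, 1/3).
On side ZX the Y-coordinate is zero; dropping W's Y-weight 1/2 and renormalizing the remaining 1/3 : 1/6 gives weights 2/3, 1/3 on Z, X.
V = (2/3)·(-13, 25/2) + (1/3)·(-9, -31/2) = (-35/3, 19/6).

(-35/3, 19/6)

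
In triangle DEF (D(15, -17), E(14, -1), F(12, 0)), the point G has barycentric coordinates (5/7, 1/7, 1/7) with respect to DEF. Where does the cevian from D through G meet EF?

Line DG meets EF where the D-coordinate vanishes; zeroing G's D-weight and renormalizing leaves E, F-weights 1/7 : 1/7 → (1/2, 1/2).
So H = (1/2)·E + (1/2)·F = (13, -1/2).

(13, -1/2)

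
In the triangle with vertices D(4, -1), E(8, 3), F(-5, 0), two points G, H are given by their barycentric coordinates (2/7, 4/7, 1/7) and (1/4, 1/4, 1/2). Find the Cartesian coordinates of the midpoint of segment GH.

(11/4, 27/28)

Barycentric coordinates of the midpoint are the average: (15/56, 23/56, 9/28).
Converting: (15/56)·D + (23/56)·E + (9/28)·F = (11/4, 27/28).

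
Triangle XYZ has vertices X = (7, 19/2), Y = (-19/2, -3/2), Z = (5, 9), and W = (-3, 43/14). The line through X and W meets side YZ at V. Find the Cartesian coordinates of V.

Barycentric coordinates of W with respect to XYZ: (1/7, 4/7, 2/7).
On side YZ the X-coordinate is zero; dropping W's X-weight 1/7 and renormalizing the remaining 4/7 : 2/7 gives weights 2/3, 1/3 on Y, Z.
V = (2/3)·(-19/2, -3/2) + (1/3)·(5, 9) = (-14/3, 2).

(-14/3, 2)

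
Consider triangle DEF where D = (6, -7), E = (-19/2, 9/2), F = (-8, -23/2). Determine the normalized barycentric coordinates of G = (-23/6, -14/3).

(1/3, 1/3, 1/3)

Signed area of the reference triangle: [DEF] = ½·(6·(9/2−(-23/2)) + (-19/2)·(-23/2−(-7)) + (-8)·(-7−(9/2))) = ½·(96 + 171/4 + 92) = 923/8.
[GEF] = ½·((-23/6)·(9/2−(-23/2)) + (-19/2)·(-23/2−(-14/3)) + (-8)·(-14/3−(9/2))) = ½·(-184/3 + 779/12 + 220/3) = 923/24, so the D-coordinate is (923/24)/(923/8) = 1/3.
[DGF] = ½·(6·(-14/3−(-23/2)) + (-23/6)·(-23/2−(-7)) + (-8)·(-7−(-14/3))) = ½·(41 + 69/4 + 56/3) = 923/24, so the E-coordinate is 1/3.
[DEG] = ½·(6·(9/2−(-14/3)) + (-19/2)·(-14/3−(-7)) + (-23/6)·(-7−(9/2))) = ½·(55 − 133/6 + 529/12) = 923/24, so the F-coordinate is 1/3.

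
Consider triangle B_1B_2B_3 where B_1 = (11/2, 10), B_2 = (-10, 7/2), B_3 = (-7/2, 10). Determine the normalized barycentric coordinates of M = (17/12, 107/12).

Signed area of the reference triangle: [B_1B_2B_3] = ½·((11/2)·(7/2−10) + (-10)·(10−10) + (-7/2)·(10−(7/2))) = ½·(-143/4 + 0 − 91/4) = -117/4.
[MB_2B_3] = ½·((17/12)·(7/2−10) + (-10)·(10−(107/12)) + (-7/2)·(107/12−(7/2))) = ½·(-221/24 − 65/6 − 455/24) = -39/2, so the B_1-coordinate is (-39/2)/(-117/4) = 2/3.
[B_1MB_3] = ½·((11/2)·(107/12−10) + (17/12)·(10−10) + (-7/2)·(10−(107/12))) = ½·(-143/24 + 0 − 91/24) = -39/8, so the B_2-coordinate is 1/6.
[B_1B_2M] = ½·((11/2)·(7/2−(107/12)) + (-10)·(107/12−10) + (17/12)·(10−(7/2))) = ½·(-715/24 + 65/6 + 221/24) = -39/8, so the B_3-coordinate is 1/6.

(2/3, 1/6, 1/6)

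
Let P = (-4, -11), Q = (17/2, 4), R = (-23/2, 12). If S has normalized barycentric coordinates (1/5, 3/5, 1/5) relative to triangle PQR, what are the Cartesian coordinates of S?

S = (1/5)·P + (3/5)·Q + (1/5)·R.
x-coordinate: (1/5)·(-4) + (3/5)·(17/2) + (1/5)·(-23/2) = 2.
y-coordinate: (1/5)·(-11) + (3/5)·4 + (1/5)·12 = 13/5.

(2, 13/5)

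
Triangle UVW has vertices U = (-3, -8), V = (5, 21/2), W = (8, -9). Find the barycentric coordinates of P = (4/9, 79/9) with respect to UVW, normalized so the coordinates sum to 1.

(4/9, 8/9, -1/3)

Signed area of the reference triangle: [UVW] = ½·((-3)·(21/2−(-9)) + 5·(-9−(-8)) + 8·(-8−(21/2))) = ½·(-117/2 − 5 − 148) = -423/4.
[PVW] = ½·((4/9)·(21/2−(-9)) + 5·(-9−(79/9)) + 8·(79/9−(21/2))) = ½·(26/3 − 800/9 − 124/9) = -47, so the U-coordinate is (-47)/(-423/4) = 4/9.
[UPW] = ½·((-3)·(79/9−(-9)) + (4/9)·(-9−(-8)) + 8·(-8−(79/9))) = ½·(-160/3 − 4/9 − 1208/9) = -94, so the V-coordinate is 8/9.
[UVP] = ½·((-3)·(21/2−(79/9)) + 5·(79/9−(-8)) + (4/9)·(-8−(21/2))) = ½·(-31/6 + 755/9 − 74/9) = 141/4, so the W-coordinate is -1/3.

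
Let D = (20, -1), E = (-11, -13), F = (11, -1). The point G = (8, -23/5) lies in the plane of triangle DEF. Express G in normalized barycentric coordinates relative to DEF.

Signed area of the reference triangle: [DEF] = ½·(20·(-13−(-1)) + (-11)·(-1−(-1)) + 11·(-1−(-13))) = ½·(-240 + 0 + 132) = -54.
[GEF] = ½·(8·(-13−(-1)) + (-11)·(-1−(-23/5)) + 11·(-23/5−(-13))) = ½·(-96 − 198/5 + 462/5) = -108/5, so the D-coordinate is (-108/5)/(-54) = 2/5.
[DGF] = ½·(20·(-23/5−(-1)) + 8·(-1−(-1)) + 11·(-1−(-23/5))) = ½·(-72 + 0 + 198/5) = -81/5, so the E-coordinate is 3/10.
[DEG] = ½·(20·(-13−(-23/5)) + (-11)·(-23/5−(-1)) + 8·(-1−(-13))) = ½·(-168 + 198/5 + 96) = -81/5, so the F-coordinate is 3/10.
Check: 2/5 + 3/10 + 3/10 = 1.

(2/5, 3/10, 3/10)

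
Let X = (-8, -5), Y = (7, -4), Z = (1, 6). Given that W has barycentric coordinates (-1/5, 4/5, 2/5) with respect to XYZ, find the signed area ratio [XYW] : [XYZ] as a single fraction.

The signed ratio [XYW]/[XYZ] equals the barycentric coordinate of W at vertex Z, which is 2/5.

2/5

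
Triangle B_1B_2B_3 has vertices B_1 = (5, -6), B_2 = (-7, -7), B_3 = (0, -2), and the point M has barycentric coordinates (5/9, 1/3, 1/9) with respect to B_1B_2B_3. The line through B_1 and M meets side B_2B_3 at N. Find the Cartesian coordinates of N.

Line B_1M meets B_2B_3 where the B_1-coordinate vanishes; zeroing M's B_1-weight and renormalizing leaves B_2, B_3-weights 1/3 : 1/9 → (3/4, 1/4).
So N = (3/4)·B_2 + (1/4)·B_3 = (-21/4, -23/4).

(-21/4, -23/4)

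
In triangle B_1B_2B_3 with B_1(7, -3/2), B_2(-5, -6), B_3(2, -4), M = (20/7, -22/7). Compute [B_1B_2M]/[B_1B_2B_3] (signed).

1/7

[B_1B_2B_3] = ½·(7·(-6−(-4)) + (-5)·(-4−(-3/2)) + 2·(-3/2−(-6))) = ½·(-14 + 25/2 + 9) = 15/4.
[B_1B_2M] = ½·(7·(-6−(-22/7)) + (-5)·(-22/7−(-3/2)) + (20/7)·(-3/2−(-6))) = ½·(-20 + 115/14 + 90/7) = 15/28, so the ratio is (15/28)/(15/4) = 1/7.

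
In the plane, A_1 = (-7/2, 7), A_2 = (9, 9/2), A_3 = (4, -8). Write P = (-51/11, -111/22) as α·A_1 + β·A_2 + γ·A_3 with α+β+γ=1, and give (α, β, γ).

(8/11, -7/11, 10/11)

Signed area of the reference triangle: [A_1A_2A_3] = ½·((-7/2)·(9/2−(-8)) + 9·(-8−7) + 4·(7−(9/2))) = ½·(-175/4 − 135 + 10) = -675/8.
[PA_2A_3] = ½·((-51/11)·(9/2−(-8)) + 9·(-8−(-111/22)) + 4·(-111/22−(9/2))) = ½·(-1275/22 − 585/22 − 420/11) = -675/11, so the A_1-coordinate is (-675/11)/(-675/8) = 8/11.
[A_1PA_3] = ½·((-7/2)·(-111/22−(-8)) + (-51/11)·(-8−7) + 4·(7−(-111/22))) = ½·(-455/44 + 765/11 + 530/11) = 4725/88, so the A_2-coordinate is -7/11.
[A_1A_2P] = ½·((-7/2)·(9/2−(-111/22)) + 9·(-111/22−7) + (-51/11)·(7−(9/2))) = ½·(-735/22 − 2385/22 − 255/22) = -3375/44, so the A_3-coordinate is 10/11.
Check: 8/11 − 7/11 + 10/11 = 1.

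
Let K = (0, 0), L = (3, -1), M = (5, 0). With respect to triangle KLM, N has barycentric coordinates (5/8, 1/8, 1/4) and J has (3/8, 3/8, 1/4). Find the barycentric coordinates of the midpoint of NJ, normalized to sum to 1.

Since both coordinate triples sum to 1, the midpoint's barycentrics are the componentwise average.
(5/8+3/8)/2 = 1/2; similarly 1/4 and 1/4.

(1/2, 1/4, 1/4)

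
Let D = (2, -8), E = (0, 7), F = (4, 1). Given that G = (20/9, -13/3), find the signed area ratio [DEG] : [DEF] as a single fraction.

[DEF] = ½·(2·(7−1) + 0·(1−(-8)) + 4·(-8−7)) = ½·(12 + 0 − 60) = -24.
[DEG] = ½·(2·(7−(-13/3)) + 0·(-13/3−(-8)) + (20/9)·(-8−7)) = ½·(68/3 + 0 − 100/3) = -16/3, so the ratio is (-16/3)/(-24) = 2/9.

2/9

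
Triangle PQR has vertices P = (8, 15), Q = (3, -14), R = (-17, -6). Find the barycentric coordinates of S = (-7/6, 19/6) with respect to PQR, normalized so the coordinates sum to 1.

(1/2, 1/6, 1/3)

Signed area of the reference triangle: [PQR] = ½·(8·(-14−(-6)) + 3·(-6−15) + (-17)·(15−(-14))) = ½·(-64 − 63 − 493) = -310.
[SQR] = ½·((-7/6)·(-14−(-6)) + 3·(-6−(19/6)) + (-17)·(19/6−(-14))) = ½·(28/3 − 55/2 − 1751/6) = -155, so the P-coordinate is (-155)/(-310) = 1/2.
[PSR] = ½·(8·(19/6−(-6)) + (-7/6)·(-6−15) + (-17)·(15−(19/6))) = ½·(220/3 + 49/2 − 1207/6) = -155/3, so the Q-coordinate is 1/6.
[PQS] = ½·(8·(-14−(19/6)) + 3·(19/6−15) + (-7/6)·(15−(-14))) = ½·(-412/3 − 71/2 − 203/6) = -310/3, so the R-coordinate is 1/3.
Check: 1/2 + 1/6 + 1/3 = 1.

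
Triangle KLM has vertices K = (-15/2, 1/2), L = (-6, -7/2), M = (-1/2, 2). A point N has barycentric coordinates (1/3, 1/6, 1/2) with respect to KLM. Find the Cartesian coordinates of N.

(-15/4, 7/12)

N = (1/3)·K + (1/6)·L + (1/2)·M.
x-coordinate: (1/3)·(-15/2) + (1/6)·(-6) + (1/2)·(-1/2) = -15/4.
y-coordinate: (1/3)·(1/2) + (1/6)·(-7/2) + (1/2)·2 = 7/12.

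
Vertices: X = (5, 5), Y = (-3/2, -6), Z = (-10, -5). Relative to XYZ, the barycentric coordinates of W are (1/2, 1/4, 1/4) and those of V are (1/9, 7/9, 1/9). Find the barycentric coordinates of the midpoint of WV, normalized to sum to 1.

Since both coordinate triples sum to 1, the midpoint's barycentrics are the componentwise average.
(1/2+1/9)/2 = 11/36; similarly 37/72 and 13/72.

(11/36, 37/72, 13/72)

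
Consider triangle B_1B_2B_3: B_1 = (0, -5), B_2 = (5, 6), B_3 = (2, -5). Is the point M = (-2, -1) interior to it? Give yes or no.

Barycentric coordinates of M: (28/11, 4/11, -21/11).
The three coordinates are positive, positive, negative; a point is interior exactly when all three are positive.

no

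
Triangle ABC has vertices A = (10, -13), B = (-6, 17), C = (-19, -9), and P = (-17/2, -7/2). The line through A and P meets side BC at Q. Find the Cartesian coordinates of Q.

Barycentric coordinates of P with respect to ABC: (1/4, 1/4, 1/2).
On side BC the A-coordinate is zero; dropping P's A-weight 1/4 and renormalizing the remaining 1/4 : 1/2 gives weights 1/3, 2/3 on B, C.
Q = (1/3)·(-6, 17) + (2/3)·(-19, -9) = (-44/3, -1/3).

(-44/3, -1/3)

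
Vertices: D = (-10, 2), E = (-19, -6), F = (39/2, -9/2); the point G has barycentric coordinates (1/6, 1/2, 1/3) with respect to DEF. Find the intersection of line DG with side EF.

(-18/5, -27/5)

Line DG meets EF where the D-coordinate vanishes; zeroing G's D-weight and renormalizing leaves E, F-weights 1/2 : 1/3 → (3/5, 2/5).
So H = (3/5)·E + (2/5)·F = (-18/5, -27/5).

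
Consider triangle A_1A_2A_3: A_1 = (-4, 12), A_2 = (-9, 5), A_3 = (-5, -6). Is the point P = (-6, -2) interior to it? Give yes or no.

yes

Barycentric coordinates of P: (5/83, 22/83, 56/83).
The three coordinates are positive, positive, positive; a point is interior exactly when all three are positive.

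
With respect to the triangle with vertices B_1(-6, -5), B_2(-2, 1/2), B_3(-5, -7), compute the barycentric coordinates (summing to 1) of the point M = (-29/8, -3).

(1/8, 1/2, 3/8)

Signed area of the reference triangle: [B_1B_2B_3] = ½·((-6)·(1/2−(-7)) + (-2)·(-7−(-5)) + (-5)·(-5−(1/2))) = ½·(-45 + 4 + 55/2) = -27/4.
[MB_2B_3] = ½·((-29/8)·(1/2−(-7)) + (-2)·(-7−(-3)) + (-5)·(-3−(1/2))) = ½·(-435/16 + 8 + 35/2) = -27/32, so the B_1-coordinate is (-27/32)/(-27/4) = 1/8.
[B_1MB_3] = ½·((-6)·(-3−(-7)) + (-29/8)·(-7−(-5)) + (-5)·(-5−(-3))) = ½·(-24 + 29/4 + 10) = -27/8, so the B_2-coordinate is 1/2.
[B_1B_2M] = ½·((-6)·(1/2−(-3)) + (-2)·(-3−(-5)) + (-29/8)·(-5−(1/2))) = ½·(-21 − 4 + 319/16) = -81/32, so the B_3-coordinate is 3/8.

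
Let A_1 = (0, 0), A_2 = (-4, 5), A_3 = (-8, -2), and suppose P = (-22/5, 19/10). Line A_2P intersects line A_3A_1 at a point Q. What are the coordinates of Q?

(-24/5, -6/5)

Barycentric coordinates of P with respect to A_1A_2A_3: (1/5, 1/2, 3/10).
On side A_3A_1 the A_2-coordinate is zero; dropping P's A_2-weight 1/2 and renormalizing the remaining 3/10 : 1/5 gives weights 3/5, 2/5 on A_3, A_1.
Q = (3/5)·(-8, -2) + (2/5)·(0, 0) = (-24/5, -6/5).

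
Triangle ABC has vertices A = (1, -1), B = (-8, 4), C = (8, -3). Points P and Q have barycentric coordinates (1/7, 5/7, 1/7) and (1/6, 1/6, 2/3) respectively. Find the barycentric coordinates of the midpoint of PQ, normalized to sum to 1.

(13/84, 37/84, 17/42)

Since both coordinate triples sum to 1, the midpoint's barycentrics are the componentwise average.
(1/7+1/6)/2 = 13/84; similarly 37/84 and 17/42.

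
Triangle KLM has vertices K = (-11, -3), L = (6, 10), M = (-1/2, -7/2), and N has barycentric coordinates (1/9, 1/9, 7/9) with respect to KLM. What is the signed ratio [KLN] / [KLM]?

7/9

The signed ratio [KLN]/[KLM] equals the barycentric coordinate of N at vertex M, which is 7/9.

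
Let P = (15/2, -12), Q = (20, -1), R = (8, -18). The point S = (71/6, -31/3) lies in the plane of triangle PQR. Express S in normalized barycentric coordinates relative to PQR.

(1/3, 1/3, 1/3)

Signed area of the reference triangle: [PQR] = ½·((15/2)·(-1−(-18)) + 20·(-18−(-12)) + 8·(-12−(-1))) = ½·(255/2 − 120 − 88) = -161/4.
[SQR] = ½·((71/6)·(-1−(-18)) + 20·(-18−(-31/3)) + 8·(-31/3−(-1))) = ½·(1207/6 − 460/3 − 224/3) = -161/12, so the P-coordinate is (-161/12)/(-161/4) = 1/3.
[PSR] = ½·((15/2)·(-31/3−(-18)) + (71/6)·(-18−(-12)) + 8·(-12−(-31/3))) = ½·(115/2 − 71 − 40/3) = -161/12, so the Q-coordinate is 1/3.
[PQS] = ½·((15/2)·(-1−(-31/3)) + 20·(-31/3−(-12)) + (71/6)·(-12−(-1))) = ½·(70 + 100/3 − 781/6) = -161/12, so the R-coordinate is 1/3.
Check: 1/3 + 1/3 + 1/3 = 1.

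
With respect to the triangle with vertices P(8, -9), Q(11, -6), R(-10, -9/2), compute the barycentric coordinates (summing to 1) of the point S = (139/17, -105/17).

(2/17, 13/17, 2/17)

Signed area of the reference triangle: [PQR] = ½·(8·(-6−(-9/2)) + 11·(-9/2−(-9)) + (-10)·(-9−(-6))) = ½·(-12 + 99/2 + 30) = 135/4.
[SQR] = ½·((139/17)·(-6−(-9/2)) + 11·(-9/2−(-105/17)) + (-10)·(-105/17−(-6))) = ½·(-417/34 + 627/34 + 30/17) = 135/34, so the P-coordinate is (135/34)/(135/4) = 2/17.
[PSR] = ½·(8·(-105/17−(-9/2)) + (139/17)·(-9/2−(-9)) + (-10)·(-9−(-105/17))) = ½·(-228/17 + 1251/34 + 480/17) = 1755/68, so the Q-coordinate is 13/17.
[PQS] = ½·(8·(-6−(-105/17)) + 11·(-105/17−(-9)) + (139/17)·(-9−(-6))) = ½·(24/17 + 528/17 − 417/17) = 135/34, so the R-coordinate is 2/17.
Check: 2/17 + 13/17 + 2/17 = 1.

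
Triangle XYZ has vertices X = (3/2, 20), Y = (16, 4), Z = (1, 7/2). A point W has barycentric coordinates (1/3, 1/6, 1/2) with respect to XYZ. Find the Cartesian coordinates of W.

(11/3, 109/12)

W = (1/3)·X + (1/6)·Y + (1/2)·Z.
x-coordinate: (1/3)·(3/2) + (1/6)·16 + (1/2)·1 = 11/3.
y-coordinate: (1/3)·20 + (1/6)·4 + (1/2)·(7/2) = 109/12.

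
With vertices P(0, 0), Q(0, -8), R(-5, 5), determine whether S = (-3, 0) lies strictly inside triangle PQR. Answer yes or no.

yes

Barycentric coordinates of S: (1/40, 3/8, 3/5).
The three coordinates are positive, positive, positive; a point is interior exactly when all three are positive.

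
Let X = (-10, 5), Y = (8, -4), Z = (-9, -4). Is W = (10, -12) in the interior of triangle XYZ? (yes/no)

Barycentric coordinates of W: (-8/9, 163/153, 14/17).
The three coordinates are negative, positive, positive; a point is interior exactly when all three are positive.

no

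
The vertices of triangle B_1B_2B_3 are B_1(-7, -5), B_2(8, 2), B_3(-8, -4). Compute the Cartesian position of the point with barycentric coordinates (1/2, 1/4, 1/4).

(-7/2, -3)

M = (1/2)·B_1 + (1/4)·B_2 + (1/4)·B_3.
x-coordinate: (1/2)·(-7) + (1/4)·8 + (1/4)·(-8) = -7/2.
y-coordinate: (1/2)·(-5) + (1/4)·2 + (1/4)·(-4) = -3.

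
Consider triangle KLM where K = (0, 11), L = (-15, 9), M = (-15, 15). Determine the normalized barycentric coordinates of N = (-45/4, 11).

(1/4, 1/2, 1/4)

Signed area of the reference triangle: [KLM] = ½·(0·(9−15) + (-15)·(15−11) + (-15)·(11−9)) = ½·(0 − 60 − 30) = -45.
[NLM] = ½·((-45/4)·(9−15) + (-15)·(15−11) + (-15)·(11−9)) = ½·(135/2 − 60 − 30) = -45/4, so the K-coordinate is (-45/4)/(-45) = 1/4.
[KNM] = ½·(0·(11−15) + (-45/4)·(15−11) + (-15)·(11−11)) = ½·(0 − 45 + 0) = -45/2, so the L-coordinate is 1/2.
[KLN] = ½·(0·(9−11) + (-15)·(11−11) + (-45/4)·(11−9)) = ½·(0 + 0 − 45/2) = -45/4, so the M-coordinate is 1/4.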